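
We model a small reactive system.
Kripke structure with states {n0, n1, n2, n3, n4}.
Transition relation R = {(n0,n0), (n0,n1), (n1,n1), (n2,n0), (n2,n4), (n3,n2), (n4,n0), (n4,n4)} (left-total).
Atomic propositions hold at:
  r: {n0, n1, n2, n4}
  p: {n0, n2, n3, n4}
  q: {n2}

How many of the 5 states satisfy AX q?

Sat(AX q) = {s : every successor in {n2}} = {n3}
|Sat(AX q)| = |{n3}| = 1.

1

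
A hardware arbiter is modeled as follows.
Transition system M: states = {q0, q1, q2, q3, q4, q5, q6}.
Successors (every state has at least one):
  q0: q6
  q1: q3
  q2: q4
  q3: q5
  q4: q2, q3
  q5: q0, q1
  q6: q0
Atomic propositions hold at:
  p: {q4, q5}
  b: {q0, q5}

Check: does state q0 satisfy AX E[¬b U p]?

No

Sat(¬b) = {q1, q2, q3, q4, q6}
E[¬b U p]: least fixpoint, start Z0 = Sat(p) = {q4, q5}, add states in Sat(¬b) with some successor in Z. Z1 = {q2, q3, q4, q5}; Z2 = {q1, q2, q3, q4, q5}; fixed.
Sat(E[¬b U p]) = {q1, q2, q3, q4, q5}
Sat(AX E[¬b U p]) = {s : every successor in {q1, q2, q3, q4, q5}} = {q1, q2, q3, q4}
q0 ∉ Sat(AX E[¬b U p]) = {q1, q2, q3, q4}, so the formula does not hold at q0.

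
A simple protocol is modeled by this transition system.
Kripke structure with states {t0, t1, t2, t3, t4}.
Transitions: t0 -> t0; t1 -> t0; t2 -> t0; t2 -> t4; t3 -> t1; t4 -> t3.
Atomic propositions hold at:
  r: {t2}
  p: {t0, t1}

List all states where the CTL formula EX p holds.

Sat(EX p) = {s : some successor in {t0, t1}} = {t0, t1, t2, t3}

{t0, t1, t2, t3}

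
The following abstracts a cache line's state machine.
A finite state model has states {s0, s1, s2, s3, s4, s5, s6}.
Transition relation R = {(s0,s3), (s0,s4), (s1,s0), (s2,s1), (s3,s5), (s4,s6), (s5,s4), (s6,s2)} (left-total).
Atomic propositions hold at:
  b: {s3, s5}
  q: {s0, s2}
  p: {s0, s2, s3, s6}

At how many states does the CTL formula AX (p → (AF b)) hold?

4

AF b: least fixpoint, start Z0 = {s3, s5}, add states with every successor in Z. Already a fixed point.
Sat(AF b) = {s3, s5}
Sat(p → (AF b)) = {s1, s3, s4, s5}
Sat(AX (p → (AF b))) = {s : every successor in {s1, s3, s4, s5}} = {s0, s2, s3, s5}
|Sat(AX (p → (AF b)))| = |{s0, s2, s3, s5}| = 4.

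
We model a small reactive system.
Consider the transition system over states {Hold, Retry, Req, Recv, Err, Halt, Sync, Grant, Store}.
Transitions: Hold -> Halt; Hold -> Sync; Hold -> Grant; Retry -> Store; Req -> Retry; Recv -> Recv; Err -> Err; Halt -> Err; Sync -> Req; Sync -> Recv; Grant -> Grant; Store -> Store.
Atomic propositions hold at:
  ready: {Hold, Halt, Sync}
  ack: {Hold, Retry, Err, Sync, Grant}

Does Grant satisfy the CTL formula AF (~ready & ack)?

Yes

Sat(~ready) = {Retry, Req, Recv, Err, Grant, Store}
Sat(~ready & ack) = {Retry, Err, Grant}
AF (~ready & ack): least fixpoint, start Z0 = {Retry, Err, Grant}, add states with every successor in Z. Z1 = {Retry, Req, Err, Halt, Grant}; fixed.
Sat(AF (~ready & ack)) = {Retry, Req, Err, Halt, Grant}
Grant ∈ Sat(AF (~ready & ack)) = {Retry, Req, Err, Halt, Grant}, so the formula holds at Grant.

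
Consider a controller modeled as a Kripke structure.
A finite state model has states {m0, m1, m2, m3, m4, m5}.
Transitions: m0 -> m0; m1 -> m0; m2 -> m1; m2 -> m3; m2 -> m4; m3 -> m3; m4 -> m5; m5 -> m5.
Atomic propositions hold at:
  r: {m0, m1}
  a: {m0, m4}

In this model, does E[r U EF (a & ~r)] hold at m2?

Yes

Sat(~r) = {m2, m3, m4, m5}
Sat(a & ~r) = {m4}
EF (a & ~r): least fixpoint, start Z0 = {m4}, add states with some successor in Z. Z1 = {m2, m4}; fixed.
Sat(EF (a & ~r)) = {m2, m4}
E[r U EF (a & ~r)]: least fixpoint, start Z0 = Sat(EF (a & ~r)) = {m2, m4}, add states in Sat(r) with some successor in Z. Already a fixed point.
Sat(E[r U EF (a & ~r)]) = {m2, m4}
m2 ∈ Sat(E[r U EF (a & ~r)]) = {m2, m4}, so the formula holds at m2.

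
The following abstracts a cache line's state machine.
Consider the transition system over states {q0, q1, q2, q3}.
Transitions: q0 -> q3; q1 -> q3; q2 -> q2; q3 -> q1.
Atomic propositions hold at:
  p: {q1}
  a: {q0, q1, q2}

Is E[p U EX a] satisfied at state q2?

Sat(EX a) = {s : some successor in {q0, q1, q2}} = {q2, q3}
E[p U EX a]: least fixpoint, start Z0 = Sat(EX a) = {q2, q3}, add states in Sat(p) with some successor in Z. Z1 = {q1, q2, q3}; fixed.
Sat(E[p U EX a]) = {q1, q2, q3}
q2 ∈ Sat(E[p U EX a]) = {q1, q2, q3}, so the formula holds at q2.

Yes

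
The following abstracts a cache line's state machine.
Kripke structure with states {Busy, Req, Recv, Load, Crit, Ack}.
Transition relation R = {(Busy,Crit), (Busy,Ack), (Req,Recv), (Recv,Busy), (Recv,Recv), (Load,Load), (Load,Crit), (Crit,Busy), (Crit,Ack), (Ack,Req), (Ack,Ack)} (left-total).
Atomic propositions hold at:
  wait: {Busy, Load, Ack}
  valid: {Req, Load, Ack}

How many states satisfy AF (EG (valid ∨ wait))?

Sat(valid ∨ wait) = {Busy, Req, Load, Ack}
EG (valid ∨ wait): greatest fixpoint, start Z0 = {Busy, Req, Load, Ack}, keep only states in Sat with some successor in Z. Z1 = {Busy, Load, Ack}; fixed.
Sat(EG (valid ∨ wait)) = {Busy, Load, Ack}
AF (EG (valid ∨ wait)): least fixpoint, start Z0 = {Busy, Load, Ack}, add states with every successor in Z. Z1 = {Busy, Load, Crit, Ack}; fixed.
Sat(AF (EG (valid ∨ wait))) = {Busy, Load, Crit, Ack}
|Sat(AF (EG (valid ∨ wait)))| = |{Busy, Load, Crit, Ack}| = 4.

4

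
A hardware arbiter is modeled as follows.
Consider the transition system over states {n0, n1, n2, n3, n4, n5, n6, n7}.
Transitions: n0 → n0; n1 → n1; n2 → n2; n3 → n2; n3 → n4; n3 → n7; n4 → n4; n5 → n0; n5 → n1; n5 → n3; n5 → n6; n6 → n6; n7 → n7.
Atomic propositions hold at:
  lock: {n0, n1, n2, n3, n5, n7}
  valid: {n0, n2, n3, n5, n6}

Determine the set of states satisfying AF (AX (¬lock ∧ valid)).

{n6}

Sat(¬lock) = {n4, n6}
Sat(¬lock ∧ valid) = {n6}
Sat(AX (¬lock ∧ valid)) = {s : every successor in {n6}} = {n6}
AF (AX (¬lock ∧ valid)): least fixpoint, start Z0 = {n6}, add states with every successor in Z. Already a fixed point.
Sat(AF (AX (¬lock ∧ valid))) = {n6}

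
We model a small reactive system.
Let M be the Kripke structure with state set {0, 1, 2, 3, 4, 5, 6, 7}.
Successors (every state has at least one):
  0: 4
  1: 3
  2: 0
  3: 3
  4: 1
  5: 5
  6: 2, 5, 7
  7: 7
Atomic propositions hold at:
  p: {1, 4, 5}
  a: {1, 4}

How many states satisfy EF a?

5

EF a: least fixpoint, start Z0 = {1, 4}, add states with some successor in Z. Z1 = {0, 1, 4}; Z2 = {0, 1, 2, 4}; Z3 = {0, 1, 2, 4, 6}; fixed.
Sat(EF a) = {0, 1, 2, 4, 6}
|Sat(EF a)| = |{0, 1, 2, 4, 6}| = 5.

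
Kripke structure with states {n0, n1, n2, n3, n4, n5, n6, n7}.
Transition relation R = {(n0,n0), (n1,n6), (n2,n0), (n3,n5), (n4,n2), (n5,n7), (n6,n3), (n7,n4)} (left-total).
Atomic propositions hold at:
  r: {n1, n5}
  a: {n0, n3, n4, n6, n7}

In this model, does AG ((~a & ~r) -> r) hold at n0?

Yes

Sat(~a) = {n1, n2, n5}
Sat(~r) = {n0, n2, n3, n4, n6, n7}
Sat(~a & ~r) = {n2}
Sat((~a & ~r) -> r) = {n0, n1, n3, n4, n5, n6, n7}
AG ((~a & ~r) -> r): greatest fixpoint, start Z0 = {n0, n1, n3, n4, n5, n6, n7}, keep only states in Sat with every successor in Z. Z1 = {n0, n1, n3, n5, n6, n7}; Z2 = {n0, n1, n3, n5, n6}; Z3 = {n0, n1, n3, n6}; Z4 = {n0, n1, n6}; Z5 = {n0, n1}; Z6 = {n0}; fixed.
Sat(AG ((~a & ~r) -> r)) = {n0}
n0 ∈ Sat(AG ((~a & ~r) -> r)) = {n0}, so the formula holds at n0.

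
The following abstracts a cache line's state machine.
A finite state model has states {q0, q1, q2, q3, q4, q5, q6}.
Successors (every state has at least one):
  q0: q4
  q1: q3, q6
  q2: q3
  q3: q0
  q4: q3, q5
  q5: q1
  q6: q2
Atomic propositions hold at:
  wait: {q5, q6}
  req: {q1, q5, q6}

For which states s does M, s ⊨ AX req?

Sat(AX req) = {s : every successor in {q1, q5, q6}} = {q5}

{q5}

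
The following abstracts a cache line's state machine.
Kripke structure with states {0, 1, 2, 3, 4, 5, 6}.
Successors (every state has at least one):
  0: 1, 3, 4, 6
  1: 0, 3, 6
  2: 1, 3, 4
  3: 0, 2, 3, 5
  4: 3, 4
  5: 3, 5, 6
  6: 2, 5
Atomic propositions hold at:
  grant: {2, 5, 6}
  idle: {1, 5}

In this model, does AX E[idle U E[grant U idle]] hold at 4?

E[grant U idle]: least fixpoint, start Z0 = Sat(idle) = {1, 5}, add states in Sat(grant) with some successor in Z. Z1 = {1, 2, 5, 6}; fixed.
Sat(E[grant U idle]) = {1, 2, 5, 6}
E[idle U E[grant U idle]]: least fixpoint, start Z0 = Sat(E[grant U idle]) = {1, 2, 5, 6}, add states in Sat(idle) with some successor in Z. Already a fixed point.
Sat(E[idle U E[grant U idle]]) = {1, 2, 5, 6}
Sat(AX E[idle U E[grant U idle]]) = {s : every successor in {1, 2, 5, 6}} = {6}
4 ∉ Sat(AX E[idle U E[grant U idle]]) = {6}, so the formula does not hold at 4.

No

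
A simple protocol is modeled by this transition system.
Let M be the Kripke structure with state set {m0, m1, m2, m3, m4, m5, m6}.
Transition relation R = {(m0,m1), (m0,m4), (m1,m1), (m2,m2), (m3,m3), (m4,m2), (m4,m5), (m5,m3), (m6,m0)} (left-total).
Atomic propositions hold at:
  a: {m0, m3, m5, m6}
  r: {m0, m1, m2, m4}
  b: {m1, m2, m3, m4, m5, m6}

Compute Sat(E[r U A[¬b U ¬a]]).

Sat(¬b) = {m0}
Sat(¬a) = {m1, m2, m4}
A[¬b U ¬a]: least fixpoint, start Z0 = Sat(¬a) = {m1, m2, m4}, add states in Sat(¬b) with every successor in Z. Z1 = {m0, m1, m2, m4}; fixed.
Sat(A[¬b U ¬a]) = {m0, m1, m2, m4}
E[r U A[¬b U ¬a]]: least fixpoint, start Z0 = Sat(A[¬b U ¬a]) = {m0, m1, m2, m4}, add states in Sat(r) with some successor in Z. Already a fixed point.
Sat(E[r U A[¬b U ¬a]]) = {m0, m1, m2, m4}

{m0, m1, m2, m4}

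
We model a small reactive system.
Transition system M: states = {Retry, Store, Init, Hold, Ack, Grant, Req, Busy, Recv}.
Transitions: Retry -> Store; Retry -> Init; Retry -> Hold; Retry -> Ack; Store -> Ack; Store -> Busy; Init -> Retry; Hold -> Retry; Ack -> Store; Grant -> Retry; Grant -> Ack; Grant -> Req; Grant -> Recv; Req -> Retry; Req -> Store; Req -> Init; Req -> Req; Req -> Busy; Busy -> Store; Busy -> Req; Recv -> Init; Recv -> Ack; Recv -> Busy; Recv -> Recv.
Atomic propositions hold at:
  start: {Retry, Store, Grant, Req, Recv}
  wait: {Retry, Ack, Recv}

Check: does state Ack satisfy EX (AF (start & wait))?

Sat(start & wait) = {Retry, Recv}
AF (start & wait): least fixpoint, start Z0 = {Retry, Recv}, add states with every successor in Z. Z1 = {Retry, Init, Hold, Recv}; fixed.
Sat(AF (start & wait)) = {Retry, Init, Hold, Recv}
Sat(EX (AF (start & wait))) = {s : some successor in {Retry, Init, Hold, Recv}} = {Retry, Init, Hold, Grant, Req, Recv}
Ack ∉ Sat(EX (AF (start & wait))) = {Retry, Init, Hold, Grant, Req, Recv}, so the formula does not hold at Ack.

No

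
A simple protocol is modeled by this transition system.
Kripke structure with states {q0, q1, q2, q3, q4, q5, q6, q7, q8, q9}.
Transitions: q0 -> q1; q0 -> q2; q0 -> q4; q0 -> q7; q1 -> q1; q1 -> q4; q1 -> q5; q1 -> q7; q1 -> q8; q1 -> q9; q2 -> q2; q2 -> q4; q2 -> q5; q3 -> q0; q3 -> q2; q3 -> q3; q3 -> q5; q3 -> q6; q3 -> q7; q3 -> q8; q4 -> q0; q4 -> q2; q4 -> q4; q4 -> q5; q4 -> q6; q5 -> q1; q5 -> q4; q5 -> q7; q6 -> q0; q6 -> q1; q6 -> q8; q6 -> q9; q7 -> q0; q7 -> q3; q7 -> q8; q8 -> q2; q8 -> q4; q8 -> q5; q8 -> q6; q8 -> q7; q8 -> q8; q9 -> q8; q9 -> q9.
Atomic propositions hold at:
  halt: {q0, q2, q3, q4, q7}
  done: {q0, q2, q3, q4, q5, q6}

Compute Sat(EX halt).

Sat(EX halt) = {s : some successor in {q0, q2, q3, q4, q7}} = {q0, q1, q2, q3, q4, q5, q6, q7, q8}

{q0, q1, q2, q3, q4, q5, q6, q7, q8}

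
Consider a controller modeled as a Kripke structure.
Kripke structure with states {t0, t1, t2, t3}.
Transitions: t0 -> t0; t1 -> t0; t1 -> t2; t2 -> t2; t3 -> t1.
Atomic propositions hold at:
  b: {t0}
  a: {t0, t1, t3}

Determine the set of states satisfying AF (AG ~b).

Sat(~b) = {t1, t2, t3}
AG ~b: greatest fixpoint, start Z0 = {t1, t2, t3}, keep only states in Sat with every successor in Z. Z1 = {t2, t3}; Z2 = {t2}; fixed.
Sat(AG ~b) = {t2}
AF (AG ~b): least fixpoint, start Z0 = {t2}, add states with every successor in Z. Already a fixed point.
Sat(AF (AG ~b)) = {t2}

{t2}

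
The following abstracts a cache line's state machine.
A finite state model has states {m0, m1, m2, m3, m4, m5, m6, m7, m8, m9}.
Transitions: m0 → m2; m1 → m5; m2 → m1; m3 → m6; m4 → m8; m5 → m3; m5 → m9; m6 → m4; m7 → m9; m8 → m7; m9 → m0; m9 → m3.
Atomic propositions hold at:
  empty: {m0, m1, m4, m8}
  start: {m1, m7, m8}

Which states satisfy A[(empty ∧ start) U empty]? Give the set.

{m0, m1, m4, m8}

Sat(empty ∧ start) = {m1, m8}
A[(empty ∧ start) U empty]: least fixpoint, start Z0 = Sat(empty) = {m0, m1, m4, m8}, add states in Sat(empty ∧ start) with every successor in Z. Already a fixed point.
Sat(A[(empty ∧ start) U empty]) = {m0, m1, m4, m8}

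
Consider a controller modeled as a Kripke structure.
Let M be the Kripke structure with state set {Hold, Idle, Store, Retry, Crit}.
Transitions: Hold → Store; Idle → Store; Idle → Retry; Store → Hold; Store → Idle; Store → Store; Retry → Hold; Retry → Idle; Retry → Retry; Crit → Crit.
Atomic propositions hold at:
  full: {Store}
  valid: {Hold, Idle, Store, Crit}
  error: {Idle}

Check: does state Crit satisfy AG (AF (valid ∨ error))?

Yes

Sat(valid ∨ error) = {Hold, Idle, Store, Crit}
AF (valid ∨ error): least fixpoint, start Z0 = {Hold, Idle, Store, Crit}, add states with every successor in Z. Already a fixed point.
Sat(AF (valid ∨ error)) = {Hold, Idle, Store, Crit}
AG (AF (valid ∨ error)): greatest fixpoint, start Z0 = {Hold, Idle, Store, Crit}, keep only states in Sat with every successor in Z. Z1 = {Hold, Store, Crit}; Z2 = {Hold, Crit}; Z3 = {Crit}; fixed.
Sat(AG (AF (valid ∨ error))) = {Crit}
Crit ∈ Sat(AG (AF (valid ∨ error))) = {Crit}, so the formula holds at Crit.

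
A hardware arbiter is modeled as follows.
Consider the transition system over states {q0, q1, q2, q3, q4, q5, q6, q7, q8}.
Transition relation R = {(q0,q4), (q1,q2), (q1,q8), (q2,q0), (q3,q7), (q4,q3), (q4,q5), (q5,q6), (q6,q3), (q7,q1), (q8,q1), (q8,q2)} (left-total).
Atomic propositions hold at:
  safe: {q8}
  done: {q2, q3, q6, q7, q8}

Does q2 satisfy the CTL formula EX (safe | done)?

Sat(safe | done) = {q2, q3, q6, q7, q8}
Sat(EX (safe | done)) = {s : some successor in {q2, q3, q6, q7, q8}} = {q1, q3, q4, q5, q6, q8}
q2 ∉ Sat(EX (safe | done)) = {q1, q3, q4, q5, q6, q8}, so the formula does not hold at q2.

No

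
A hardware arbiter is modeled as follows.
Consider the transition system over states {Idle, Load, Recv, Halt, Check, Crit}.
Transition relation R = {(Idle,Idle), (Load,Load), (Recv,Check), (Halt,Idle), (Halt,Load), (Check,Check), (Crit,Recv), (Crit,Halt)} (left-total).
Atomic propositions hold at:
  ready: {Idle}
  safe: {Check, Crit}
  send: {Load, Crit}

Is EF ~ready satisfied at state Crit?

Yes

Sat(~ready) = {Load, Recv, Halt, Check, Crit}
EF ~ready: least fixpoint, start Z0 = {Load, Recv, Halt, Check, Crit}, add states with some successor in Z. Already a fixed point.
Sat(EF ~ready) = {Load, Recv, Halt, Check, Crit}
Crit ∈ Sat(EF ~ready) = {Load, Recv, Halt, Check, Crit}, so the formula holds at Crit.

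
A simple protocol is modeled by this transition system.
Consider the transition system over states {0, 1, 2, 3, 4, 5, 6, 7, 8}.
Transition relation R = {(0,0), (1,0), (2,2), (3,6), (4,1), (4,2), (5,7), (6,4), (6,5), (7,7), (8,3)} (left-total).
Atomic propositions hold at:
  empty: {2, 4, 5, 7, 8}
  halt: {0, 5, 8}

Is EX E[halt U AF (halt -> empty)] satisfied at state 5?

Sat(halt -> empty) = {1, 2, 3, 4, 5, 6, 7, 8}
AF (halt -> empty): least fixpoint, start Z0 = {1, 2, 3, 4, 5, 6, 7, 8}, add states with every successor in Z. Already a fixed point.
Sat(AF (halt -> empty)) = {1, 2, 3, 4, 5, 6, 7, 8}
E[halt U AF (halt -> empty)]: least fixpoint, start Z0 = Sat(AF (halt -> empty)) = {1, 2, 3, 4, 5, 6, 7, 8}, add states in Sat(halt) with some successor in Z. Already a fixed point.
Sat(E[halt U AF (halt -> empty)]) = {1, 2, 3, 4, 5, 6, 7, 8}
Sat(EX E[halt U AF (halt -> empty)]) = {s : some successor in {1, 2, 3, 4, 5, 6, 7, 8}} = {2, 3, 4, 5, 6, 7, 8}
5 ∈ Sat(EX E[halt U AF (halt -> empty)]) = {2, 3, 4, 5, 6, 7, 8}, so the formula holds at 5.

Yes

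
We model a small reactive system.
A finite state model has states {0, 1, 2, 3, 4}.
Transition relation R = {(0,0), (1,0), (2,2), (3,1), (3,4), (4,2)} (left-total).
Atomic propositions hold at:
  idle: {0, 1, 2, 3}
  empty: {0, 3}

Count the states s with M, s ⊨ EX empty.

Sat(EX empty) = {s : some successor in {0, 3}} = {0, 1}
|Sat(EX empty)| = |{0, 1}| = 2.

2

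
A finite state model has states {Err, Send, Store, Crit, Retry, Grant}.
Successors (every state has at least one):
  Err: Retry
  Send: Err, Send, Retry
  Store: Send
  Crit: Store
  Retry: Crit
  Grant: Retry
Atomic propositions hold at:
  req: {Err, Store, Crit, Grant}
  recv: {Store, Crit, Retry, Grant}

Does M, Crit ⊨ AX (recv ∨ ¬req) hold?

Yes

Sat(¬req) = {Send, Retry}
Sat(recv ∨ ¬req) = {Send, Store, Crit, Retry, Grant}
Sat(AX (recv ∨ ¬req)) = {s : every successor in {Send, Store, Crit, Retry, Grant}} = {Err, Store, Crit, Retry, Grant}
Crit ∈ Sat(AX (recv ∨ ¬req)) = {Err, Store, Crit, Retry, Grant}, so the formula holds at Crit.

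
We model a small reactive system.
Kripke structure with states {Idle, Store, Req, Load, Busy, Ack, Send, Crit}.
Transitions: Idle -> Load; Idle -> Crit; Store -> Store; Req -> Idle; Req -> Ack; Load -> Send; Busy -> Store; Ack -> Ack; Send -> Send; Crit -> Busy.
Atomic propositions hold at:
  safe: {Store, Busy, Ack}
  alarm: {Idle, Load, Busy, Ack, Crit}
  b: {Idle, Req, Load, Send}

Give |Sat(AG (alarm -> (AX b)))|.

3

Sat(AX b) = {s : every successor in {Idle, Req, Load, Send}} = {Load, Send}
Sat(alarm -> (AX b)) = {Store, Req, Load, Send}
AG (alarm -> (AX b)): greatest fixpoint, start Z0 = {Store, Req, Load, Send}, keep only states in Sat with every successor in Z. Z1 = {Store, Load, Send}; fixed.
Sat(AG (alarm -> (AX b))) = {Store, Load, Send}
|Sat(AG (alarm -> (AX b)))| = |{Store, Load, Send}| = 3.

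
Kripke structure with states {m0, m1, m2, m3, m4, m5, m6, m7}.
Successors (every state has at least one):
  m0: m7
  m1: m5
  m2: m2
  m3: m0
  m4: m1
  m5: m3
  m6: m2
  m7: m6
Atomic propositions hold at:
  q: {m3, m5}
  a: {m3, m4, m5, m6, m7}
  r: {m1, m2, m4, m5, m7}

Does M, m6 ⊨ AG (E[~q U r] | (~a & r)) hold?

Sat(~q) = {m0, m1, m2, m4, m6, m7}
E[~q U r]: least fixpoint, start Z0 = Sat(r) = {m1, m2, m4, m5, m7}, add states in Sat(~q) with some successor in Z. Z1 = {m0, m1, m2, m4, m5, m6, m7}; fixed.
Sat(E[~q U r]) = {m0, m1, m2, m4, m5, m6, m7}
Sat(~a) = {m0, m1, m2}
Sat(~a & r) = {m1, m2}
Sat(E[~q U r] | (~a & r)) = {m0, m1, m2, m4, m5, m6, m7}
AG (E[~q U r] | (~a & r)): greatest fixpoint, start Z0 = {m0, m1, m2, m4, m5, m6, m7}, keep only states in Sat with every successor in Z. Z1 = {m0, m1, m2, m4, m6, m7}; Z2 = {m0, m2, m4, m6, m7}; Z3 = {m0, m2, m6, m7}; fixed.
Sat(AG (E[~q U r] | (~a & r))) = {m0, m2, m6, m7}
m6 ∈ Sat(AG (E[~q U r] | (~a & r))) = {m0, m2, m6, m7}, so the formula holds at m6.

Yes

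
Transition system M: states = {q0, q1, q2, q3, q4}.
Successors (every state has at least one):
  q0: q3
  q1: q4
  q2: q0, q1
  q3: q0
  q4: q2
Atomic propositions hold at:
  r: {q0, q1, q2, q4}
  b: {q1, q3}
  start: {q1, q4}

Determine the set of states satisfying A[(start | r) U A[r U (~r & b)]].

{q0, q3}

Sat(start | r) = {q0, q1, q2, q4}
Sat(~r) = {q3}
Sat(~r & b) = {q3}
A[r U (~r & b)]: least fixpoint, start Z0 = Sat((~r & b)) = {q3}, add states in Sat(r) with every successor in Z. Z1 = {q0, q3}; fixed.
Sat(A[r U (~r & b)]) = {q0, q3}
A[(start | r) U A[r U (~r & b)]]: least fixpoint, start Z0 = Sat(A[r U (~r & b)]) = {q0, q3}, add states in Sat(start | r) with every successor in Z. Already a fixed point.
Sat(A[(start | r) U A[r U (~r & b)]]) = {q0, q3}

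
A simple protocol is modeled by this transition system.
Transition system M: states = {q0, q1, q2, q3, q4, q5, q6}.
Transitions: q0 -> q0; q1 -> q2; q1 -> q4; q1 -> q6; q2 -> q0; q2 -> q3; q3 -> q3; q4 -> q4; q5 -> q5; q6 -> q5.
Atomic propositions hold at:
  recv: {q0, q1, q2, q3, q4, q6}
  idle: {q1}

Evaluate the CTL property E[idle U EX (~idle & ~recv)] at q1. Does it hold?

Sat(~idle) = {q0, q2, q3, q4, q5, q6}
Sat(~recv) = {q5}
Sat(~idle & ~recv) = {q5}
Sat(EX (~idle & ~recv)) = {s : some successor in {q5}} = {q5, q6}
E[idle U EX (~idle & ~recv)]: least fixpoint, start Z0 = Sat(EX (~idle & ~recv)) = {q5, q6}, add states in Sat(idle) with some successor in Z. Z1 = {q1, q5, q6}; fixed.
Sat(E[idle U EX (~idle & ~recv)]) = {q1, q5, q6}
q1 ∈ Sat(E[idle U EX (~idle & ~recv)]) = {q1, q5, q6}, so the formula holds at q1.

Yes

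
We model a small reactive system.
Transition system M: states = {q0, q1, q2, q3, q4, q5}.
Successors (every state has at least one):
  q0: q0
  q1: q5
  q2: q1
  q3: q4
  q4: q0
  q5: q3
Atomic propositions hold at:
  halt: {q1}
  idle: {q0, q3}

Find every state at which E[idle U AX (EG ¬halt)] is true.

Sat(¬halt) = {q0, q2, q3, q4, q5}
EG ¬halt: greatest fixpoint, start Z0 = {q0, q2, q3, q4, q5}, keep only states in Sat with some successor in Z. Z1 = {q0, q3, q4, q5}; fixed.
Sat(EG ¬halt) = {q0, q3, q4, q5}
Sat(AX (EG ¬halt)) = {s : every successor in {q0, q3, q4, q5}} = {q0, q1, q3, q4, q5}
E[idle U AX (EG ¬halt)]: least fixpoint, start Z0 = Sat(AX (EG ¬halt)) = {q0, q1, q3, q4, q5}, add states in Sat(idle) with some successor in Z. Already a fixed point.
Sat(E[idle U AX (EG ¬halt)]) = {q0, q1, q3, q4, q5}

{q0, q1, q3, q4, q5}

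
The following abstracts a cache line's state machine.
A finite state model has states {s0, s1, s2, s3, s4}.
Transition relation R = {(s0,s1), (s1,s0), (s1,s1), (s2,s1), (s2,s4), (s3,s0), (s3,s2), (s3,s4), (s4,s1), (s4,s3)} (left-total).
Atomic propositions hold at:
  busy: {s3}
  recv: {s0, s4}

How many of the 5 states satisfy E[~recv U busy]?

1

Sat(~recv) = {s1, s2, s3}
E[~recv U busy]: least fixpoint, start Z0 = Sat(busy) = {s3}, add states in Sat(~recv) with some successor in Z. Already a fixed point.
Sat(E[~recv U busy]) = {s3}
|Sat(E[~recv U busy])| = |{s3}| = 1.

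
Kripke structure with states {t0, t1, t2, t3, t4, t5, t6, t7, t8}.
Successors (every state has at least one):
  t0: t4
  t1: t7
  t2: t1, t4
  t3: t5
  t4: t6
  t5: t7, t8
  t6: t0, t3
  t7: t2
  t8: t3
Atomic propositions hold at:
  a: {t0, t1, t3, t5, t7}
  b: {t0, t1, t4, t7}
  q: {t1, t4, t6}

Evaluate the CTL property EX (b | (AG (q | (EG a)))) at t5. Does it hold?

Yes

EG a: greatest fixpoint, start Z0 = {t0, t1, t3, t5, t7}, keep only states in Sat with some successor in Z. Z1 = {t1, t3, t5}; Z2 = {t3}; Z3 = ∅; fixed.
Sat(EG a) = ∅
Sat(q | (EG a)) = {t1, t4, t6}
AG (q | (EG a)): greatest fixpoint, start Z0 = {t1, t4, t6}, keep only states in Sat with every successor in Z. Z1 = {t4}; Z2 = ∅; fixed.
Sat(AG (q | (EG a))) = ∅
Sat(b | (AG (q | (EG a)))) = {t0, t1, t4, t7}
Sat(EX (b | (AG (q | (EG a))))) = {s : some successor in {t0, t1, t4, t7}} = {t0, t1, t2, t5, t6}
t5 ∈ Sat(EX (b | (AG (q | (EG a))))) = {t0, t1, t2, t5, t6}, so the formula holds at t5.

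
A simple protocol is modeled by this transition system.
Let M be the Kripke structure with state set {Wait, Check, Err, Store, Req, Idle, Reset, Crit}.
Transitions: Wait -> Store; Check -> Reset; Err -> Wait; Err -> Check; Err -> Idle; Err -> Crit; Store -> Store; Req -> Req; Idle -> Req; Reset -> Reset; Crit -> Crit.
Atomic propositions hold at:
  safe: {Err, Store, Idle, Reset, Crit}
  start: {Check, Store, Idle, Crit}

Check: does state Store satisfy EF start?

Yes

EF start: least fixpoint, start Z0 = {Check, Store, Idle, Crit}, add states with some successor in Z. Z1 = {Wait, Check, Err, Store, Idle, Crit}; fixed.
Sat(EF start) = {Wait, Check, Err, Store, Idle, Crit}
Store ∈ Sat(EF start) = {Wait, Check, Err, Store, Idle, Crit}, so the formula holds at Store.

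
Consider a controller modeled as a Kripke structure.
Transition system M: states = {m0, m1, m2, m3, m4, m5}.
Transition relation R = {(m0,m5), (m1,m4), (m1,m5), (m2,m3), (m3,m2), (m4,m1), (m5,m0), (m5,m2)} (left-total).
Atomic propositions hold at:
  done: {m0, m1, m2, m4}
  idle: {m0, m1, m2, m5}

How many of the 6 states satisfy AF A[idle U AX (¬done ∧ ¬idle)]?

Sat(¬done) = {m3, m5}
Sat(¬idle) = {m3, m4}
Sat(¬done ∧ ¬idle) = {m3}
Sat(AX (¬done ∧ ¬idle)) = {s : every successor in {m3}} = {m2}
A[idle U AX (¬done ∧ ¬idle)]: least fixpoint, start Z0 = Sat(AX (¬done ∧ ¬idle)) = {m2}, add states in Sat(idle) with every successor in Z. Already a fixed point.
Sat(A[idle U AX (¬done ∧ ¬idle)]) = {m2}
AF A[idle U AX (¬done ∧ ¬idle)]: least fixpoint, start Z0 = {m2}, add states with every successor in Z. Z1 = {m2, m3}; fixed.
Sat(AF A[idle U AX (¬done ∧ ¬idle)]) = {m2, m3}
|Sat(AF A[idle U AX (¬done ∧ ¬idle)])| = |{m2, m3}| = 2.

2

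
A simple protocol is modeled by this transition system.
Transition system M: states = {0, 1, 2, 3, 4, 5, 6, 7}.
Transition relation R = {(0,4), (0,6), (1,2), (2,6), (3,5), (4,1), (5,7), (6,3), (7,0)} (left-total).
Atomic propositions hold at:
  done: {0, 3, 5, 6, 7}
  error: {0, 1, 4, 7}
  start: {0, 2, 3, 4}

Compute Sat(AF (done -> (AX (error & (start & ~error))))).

{1, 2, 4}

Sat(~error) = {2, 3, 5, 6}
Sat(start & ~error) = {2, 3}
Sat(error & (start & ~error)) = ∅
Sat(AX (error & (start & ~error))) = {s : every successor in ∅} = ∅
Sat(done -> (AX (error & (start & ~error)))) = {1, 2, 4}
AF (done -> (AX (error & (start & ~error)))): least fixpoint, start Z0 = {1, 2, 4}, add states with every successor in Z. Already a fixed point.
Sat(AF (done -> (AX (error & (start & ~error))))) = {1, 2, 4}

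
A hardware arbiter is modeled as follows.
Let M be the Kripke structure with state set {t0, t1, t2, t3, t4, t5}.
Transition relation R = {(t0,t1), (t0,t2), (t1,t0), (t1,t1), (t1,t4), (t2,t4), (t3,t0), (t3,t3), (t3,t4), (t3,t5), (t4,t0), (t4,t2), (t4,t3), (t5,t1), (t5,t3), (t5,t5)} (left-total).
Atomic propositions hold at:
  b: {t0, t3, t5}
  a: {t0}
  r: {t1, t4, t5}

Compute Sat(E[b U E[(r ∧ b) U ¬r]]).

Sat(r ∧ b) = {t5}
Sat(¬r) = {t0, t2, t3}
E[(r ∧ b) U ¬r]: least fixpoint, start Z0 = Sat(¬r) = {t0, t2, t3}, add states in Sat(r ∧ b) with some successor in Z. Z1 = {t0, t2, t3, t5}; fixed.
Sat(E[(r ∧ b) U ¬r]) = {t0, t2, t3, t5}
E[b U E[(r ∧ b) U ¬r]]: least fixpoint, start Z0 = Sat(E[(r ∧ b) U ¬r]) = {t0, t2, t3, t5}, add states in Sat(b) with some successor in Z. Already a fixed point.
Sat(E[b U E[(r ∧ b) U ¬r]]) = {t0, t2, t3, t5}

{t0, t2, t3, t5}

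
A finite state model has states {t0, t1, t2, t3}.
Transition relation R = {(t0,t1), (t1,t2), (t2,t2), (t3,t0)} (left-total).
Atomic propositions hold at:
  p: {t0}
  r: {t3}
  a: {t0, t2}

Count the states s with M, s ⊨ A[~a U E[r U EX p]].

Sat(~a) = {t1, t3}
Sat(EX p) = {s : some successor in {t0}} = {t3}
E[r U EX p]: least fixpoint, start Z0 = Sat(EX p) = {t3}, add states in Sat(r) with some successor in Z. Already a fixed point.
Sat(E[r U EX p]) = {t3}
A[~a U E[r U EX p]]: least fixpoint, start Z0 = Sat(E[r U EX p]) = {t3}, add states in Sat(~a) with every successor in Z. Already a fixed point.
Sat(A[~a U E[r U EX p]]) = {t3}
|Sat(A[~a U E[r U EX p]])| = |{t3}| = 1.

1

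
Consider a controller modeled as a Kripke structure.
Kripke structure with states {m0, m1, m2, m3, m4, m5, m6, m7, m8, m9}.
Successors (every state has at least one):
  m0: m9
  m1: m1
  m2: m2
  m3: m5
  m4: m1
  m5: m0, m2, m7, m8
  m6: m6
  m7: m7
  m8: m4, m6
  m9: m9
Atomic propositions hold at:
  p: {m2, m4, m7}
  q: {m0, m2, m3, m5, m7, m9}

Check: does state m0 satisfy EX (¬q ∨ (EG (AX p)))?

Sat(¬q) = {m1, m4, m6, m8}
Sat(AX p) = {s : every successor in {m2, m4, m7}} = {m2, m7}
EG (AX p): greatest fixpoint, start Z0 = {m2, m7}, keep only states in Sat with some successor in Z. Already a fixed point.
Sat(EG (AX p)) = {m2, m7}
Sat(¬q ∨ (EG (AX p))) = {m1, m2, m4, m6, m7, m8}
Sat(EX (¬q ∨ (EG (AX p)))) = {s : some successor in {m1, m2, m4, m6, m7, m8}} = {m1, m2, m4, m5, m6, m7, m8}
m0 ∉ Sat(EX (¬q ∨ (EG (AX p)))) = {m1, m2, m4, m5, m6, m7, m8}, so the formula does not hold at m0.

No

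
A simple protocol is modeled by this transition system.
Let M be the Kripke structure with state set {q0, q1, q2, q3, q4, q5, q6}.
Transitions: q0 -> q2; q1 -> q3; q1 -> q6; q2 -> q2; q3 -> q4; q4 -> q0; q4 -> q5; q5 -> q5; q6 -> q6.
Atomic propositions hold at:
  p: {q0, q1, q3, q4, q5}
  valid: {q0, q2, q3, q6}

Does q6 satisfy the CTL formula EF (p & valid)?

No

Sat(p & valid) = {q0, q3}
EF (p & valid): least fixpoint, start Z0 = {q0, q3}, add states with some successor in Z. Z1 = {q0, q1, q3, q4}; fixed.
Sat(EF (p & valid)) = {q0, q1, q3, q4}
q6 ∉ Sat(EF (p & valid)) = {q0, q1, q3, q4}, so the formula does not hold at q6.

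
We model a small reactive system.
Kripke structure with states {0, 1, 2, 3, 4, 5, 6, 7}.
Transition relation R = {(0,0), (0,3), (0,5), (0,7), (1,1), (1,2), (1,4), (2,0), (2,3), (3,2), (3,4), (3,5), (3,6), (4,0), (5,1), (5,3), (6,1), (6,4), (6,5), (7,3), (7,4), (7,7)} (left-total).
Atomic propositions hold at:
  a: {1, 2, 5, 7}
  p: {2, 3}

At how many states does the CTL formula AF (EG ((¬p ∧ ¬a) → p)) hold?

Sat(¬p) = {0, 1, 4, 5, 6, 7}
Sat(¬a) = {0, 3, 4, 6}
Sat(¬p ∧ ¬a) = {0, 4, 6}
Sat((¬p ∧ ¬a) → p) = {1, 2, 3, 5, 7}
EG ((¬p ∧ ¬a) → p): greatest fixpoint, start Z0 = {1, 2, 3, 5, 7}, keep only states in Sat with some successor in Z. Already a fixed point.
Sat(EG ((¬p ∧ ¬a) → p)) = {1, 2, 3, 5, 7}
AF (EG ((¬p ∧ ¬a) → p)): least fixpoint, start Z0 = {1, 2, 3, 5, 7}, add states with every successor in Z. Already a fixed point.
Sat(AF (EG ((¬p ∧ ¬a) → p))) = {1, 2, 3, 5, 7}
|Sat(AF (EG ((¬p ∧ ¬a) → p)))| = |{1, 2, 3, 5, 7}| = 5.

5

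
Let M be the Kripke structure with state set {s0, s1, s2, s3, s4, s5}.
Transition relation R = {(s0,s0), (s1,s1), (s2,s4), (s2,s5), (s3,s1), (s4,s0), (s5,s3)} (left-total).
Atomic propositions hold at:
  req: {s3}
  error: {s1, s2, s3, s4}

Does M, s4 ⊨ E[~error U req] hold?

No

Sat(~error) = {s0, s5}
E[~error U req]: least fixpoint, start Z0 = Sat(req) = {s3}, add states in Sat(~error) with some successor in Z. Z1 = {s3, s5}; fixed.
Sat(E[~error U req]) = {s3, s5}
s4 ∉ Sat(E[~error U req]) = {s3, s5}, so the formula does not hold at s4.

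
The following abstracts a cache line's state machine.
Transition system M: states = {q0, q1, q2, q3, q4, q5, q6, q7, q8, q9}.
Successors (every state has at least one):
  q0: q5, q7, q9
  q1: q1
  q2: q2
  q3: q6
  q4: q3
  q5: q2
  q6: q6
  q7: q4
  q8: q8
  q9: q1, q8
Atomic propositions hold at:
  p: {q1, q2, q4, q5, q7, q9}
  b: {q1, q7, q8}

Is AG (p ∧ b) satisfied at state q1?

Yes

Sat(p ∧ b) = {q1, q7}
AG (p ∧ b): greatest fixpoint, start Z0 = {q1, q7}, keep only states in Sat with every successor in Z. Z1 = {q1}; fixed.
Sat(AG (p ∧ b)) = {q1}
q1 ∈ Sat(AG (p ∧ b)) = {q1}, so the formula holds at q1.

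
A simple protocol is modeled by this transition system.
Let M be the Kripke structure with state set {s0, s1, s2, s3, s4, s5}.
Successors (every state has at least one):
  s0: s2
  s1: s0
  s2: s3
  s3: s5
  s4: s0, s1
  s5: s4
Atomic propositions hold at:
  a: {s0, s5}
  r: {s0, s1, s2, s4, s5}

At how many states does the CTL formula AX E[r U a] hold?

4

E[r U a]: least fixpoint, start Z0 = Sat(a) = {s0, s5}, add states in Sat(r) with some successor in Z. Z1 = {s0, s1, s4, s5}; fixed.
Sat(E[r U a]) = {s0, s1, s4, s5}
Sat(AX E[r U a]) = {s : every successor in {s0, s1, s4, s5}} = {s1, s3, s4, s5}
|Sat(AX E[r U a])| = |{s1, s3, s4, s5}| = 4.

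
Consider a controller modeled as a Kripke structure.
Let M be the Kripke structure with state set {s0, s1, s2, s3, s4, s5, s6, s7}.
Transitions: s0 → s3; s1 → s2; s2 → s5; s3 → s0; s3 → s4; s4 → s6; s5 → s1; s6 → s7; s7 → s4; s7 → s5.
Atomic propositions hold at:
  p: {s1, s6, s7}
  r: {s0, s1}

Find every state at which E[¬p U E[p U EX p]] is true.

{s0, s2, s3, s4, s5, s6, s7}

Sat(¬p) = {s0, s2, s3, s4, s5}
Sat(EX p) = {s : some successor in {s1, s6, s7}} = {s4, s5, s6}
E[p U EX p]: least fixpoint, start Z0 = Sat(EX p) = {s4, s5, s6}, add states in Sat(p) with some successor in Z. Z1 = {s4, s5, s6, s7}; fixed.
Sat(E[p U EX p]) = {s4, s5, s6, s7}
E[¬p U E[p U EX p]]: least fixpoint, start Z0 = Sat(E[p U EX p]) = {s4, s5, s6, s7}, add states in Sat(¬p) with some successor in Z. Z1 = {s2, s3, s4, s5, s6, s7}; Z2 = {s0, s2, s3, s4, s5, s6, s7}; fixed.
Sat(E[¬p U E[p U EX p]]) = {s0, s2, s3, s4, s5, s6, s7}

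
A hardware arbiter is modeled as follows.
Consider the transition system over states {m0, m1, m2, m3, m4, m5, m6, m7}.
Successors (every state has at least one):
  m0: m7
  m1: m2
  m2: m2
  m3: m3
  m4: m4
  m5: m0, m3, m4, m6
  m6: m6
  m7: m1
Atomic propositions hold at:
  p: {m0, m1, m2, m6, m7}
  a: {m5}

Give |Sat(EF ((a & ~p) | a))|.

1

Sat(~p) = {m3, m4, m5}
Sat(a & ~p) = {m5}
Sat((a & ~p) | a) = {m5}
EF ((a & ~p) | a): least fixpoint, start Z0 = {m5}, add states with some successor in Z. Already a fixed point.
Sat(EF ((a & ~p) | a)) = {m5}
|Sat(EF ((a & ~p) | a))| = |{m5}| = 1.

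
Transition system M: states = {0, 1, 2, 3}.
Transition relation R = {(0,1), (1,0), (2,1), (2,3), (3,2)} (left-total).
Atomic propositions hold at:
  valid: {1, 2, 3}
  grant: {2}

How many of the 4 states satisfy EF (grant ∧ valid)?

Sat(grant ∧ valid) = {2}
EF (grant ∧ valid): least fixpoint, start Z0 = {2}, add states with some successor in Z. Z1 = {2, 3}; fixed.
Sat(EF (grant ∧ valid)) = {2, 3}
|Sat(EF (grant ∧ valid))| = |{2, 3}| = 2.

2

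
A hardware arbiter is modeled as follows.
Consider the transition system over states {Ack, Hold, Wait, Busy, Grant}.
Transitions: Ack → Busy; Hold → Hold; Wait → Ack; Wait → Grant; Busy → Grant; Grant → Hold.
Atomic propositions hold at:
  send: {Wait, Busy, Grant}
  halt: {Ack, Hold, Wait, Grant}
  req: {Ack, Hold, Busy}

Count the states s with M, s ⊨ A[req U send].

4

A[req U send]: least fixpoint, start Z0 = Sat(send) = {Wait, Busy, Grant}, add states in Sat(req) with every successor in Z. Z1 = {Ack, Wait, Busy, Grant}; fixed.
Sat(A[req U send]) = {Ack, Wait, Busy, Grant}
|Sat(A[req U send])| = |{Ack, Wait, Busy, Grant}| = 4.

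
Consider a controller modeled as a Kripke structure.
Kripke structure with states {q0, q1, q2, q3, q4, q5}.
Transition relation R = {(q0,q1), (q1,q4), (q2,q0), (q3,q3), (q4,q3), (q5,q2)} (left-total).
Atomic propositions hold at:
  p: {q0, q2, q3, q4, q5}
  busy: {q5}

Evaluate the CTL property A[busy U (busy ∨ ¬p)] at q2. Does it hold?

No

Sat(¬p) = {q1}
Sat(busy ∨ ¬p) = {q1, q5}
A[busy U (busy ∨ ¬p)]: least fixpoint, start Z0 = Sat((busy ∨ ¬p)) = {q1, q5}, add states in Sat(busy) with every successor in Z. Already a fixed point.
Sat(A[busy U (busy ∨ ¬p)]) = {q1, q5}
q2 ∉ Sat(A[busy U (busy ∨ ¬p)]) = {q1, q5}, so the formula does not hold at q2.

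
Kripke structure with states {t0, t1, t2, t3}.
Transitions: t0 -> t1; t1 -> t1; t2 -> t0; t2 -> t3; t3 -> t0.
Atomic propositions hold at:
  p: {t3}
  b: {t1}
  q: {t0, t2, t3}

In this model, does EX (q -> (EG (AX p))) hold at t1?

Yes

Sat(AX p) = {s : every successor in {t3}} = ∅
EG (AX p): greatest fixpoint, start Z0 = ∅, keep only states in Sat with some successor in Z. Already a fixed point.
Sat(EG (AX p)) = ∅
Sat(q -> (EG (AX p))) = {t1}
Sat(EX (q -> (EG (AX p)))) = {s : some successor in {t1}} = {t0, t1}
t1 ∈ Sat(EX (q -> (EG (AX p)))) = {t0, t1}, so the formula holds at t1.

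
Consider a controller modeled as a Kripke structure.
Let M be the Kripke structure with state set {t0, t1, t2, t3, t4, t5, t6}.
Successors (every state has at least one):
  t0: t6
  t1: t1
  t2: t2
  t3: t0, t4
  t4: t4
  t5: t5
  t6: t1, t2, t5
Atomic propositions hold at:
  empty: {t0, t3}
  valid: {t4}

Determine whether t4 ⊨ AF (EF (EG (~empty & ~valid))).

Sat(~empty) = {t1, t2, t4, t5, t6}
Sat(~valid) = {t0, t1, t2, t3, t5, t6}
Sat(~empty & ~valid) = {t1, t2, t5, t6}
EG (~empty & ~valid): greatest fixpoint, start Z0 = {t1, t2, t5, t6}, keep only states in Sat with some successor in Z. Already a fixed point.
Sat(EG (~empty & ~valid)) = {t1, t2, t5, t6}
EF (EG (~empty & ~valid)): least fixpoint, start Z0 = {t1, t2, t5, t6}, add states with some successor in Z. Z1 = {t0, t1, t2, t5, t6}; Z2 = {t0, t1, t2, t3, t5, t6}; fixed.
Sat(EF (EG (~empty & ~valid))) = {t0, t1, t2, t3, t5, t6}
AF (EF (EG (~empty & ~valid))): least fixpoint, start Z0 = {t0, t1, t2, t3, t5, t6}, add states with every successor in Z. Already a fixed point.
Sat(AF (EF (EG (~empty & ~valid)))) = {t0, t1, t2, t3, t5, t6}
t4 ∉ Sat(AF (EF (EG (~empty & ~valid)))) = {t0, t1, t2, t3, t5, t6}, so the formula does not hold at t4.

No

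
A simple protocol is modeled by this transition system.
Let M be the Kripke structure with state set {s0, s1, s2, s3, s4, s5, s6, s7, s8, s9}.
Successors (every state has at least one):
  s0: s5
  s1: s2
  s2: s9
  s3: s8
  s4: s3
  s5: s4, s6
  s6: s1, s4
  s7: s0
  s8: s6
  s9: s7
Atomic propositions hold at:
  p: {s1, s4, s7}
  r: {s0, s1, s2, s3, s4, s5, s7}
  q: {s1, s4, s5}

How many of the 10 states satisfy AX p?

Sat(AX p) = {s : every successor in {s1, s4, s7}} = {s6, s9}
|Sat(AX p)| = |{s6, s9}| = 2.

2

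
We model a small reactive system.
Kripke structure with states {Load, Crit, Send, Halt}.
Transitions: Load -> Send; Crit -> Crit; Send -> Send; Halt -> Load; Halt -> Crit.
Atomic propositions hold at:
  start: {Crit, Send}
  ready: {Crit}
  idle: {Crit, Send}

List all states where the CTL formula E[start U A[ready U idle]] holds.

{Crit, Send}

A[ready U idle]: least fixpoint, start Z0 = Sat(idle) = {Crit, Send}, add states in Sat(ready) with every successor in Z. Already a fixed point.
Sat(A[ready U idle]) = {Crit, Send}
E[start U A[ready U idle]]: least fixpoint, start Z0 = Sat(A[ready U idle]) = {Crit, Send}, add states in Sat(start) with some successor in Z. Already a fixed point.
Sat(E[start U A[ready U idle]]) = {Crit, Send}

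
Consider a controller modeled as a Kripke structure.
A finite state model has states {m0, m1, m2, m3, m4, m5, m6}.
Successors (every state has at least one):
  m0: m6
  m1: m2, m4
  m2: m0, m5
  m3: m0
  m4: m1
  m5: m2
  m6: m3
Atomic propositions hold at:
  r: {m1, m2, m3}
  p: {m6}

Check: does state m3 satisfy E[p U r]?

E[p U r]: least fixpoint, start Z0 = Sat(r) = {m1, m2, m3}, add states in Sat(p) with some successor in Z. Z1 = {m1, m2, m3, m6}; fixed.
Sat(E[p U r]) = {m1, m2, m3, m6}
m3 ∈ Sat(E[p U r]) = {m1, m2, m3, m6}, so the formula holds at m3.

Yes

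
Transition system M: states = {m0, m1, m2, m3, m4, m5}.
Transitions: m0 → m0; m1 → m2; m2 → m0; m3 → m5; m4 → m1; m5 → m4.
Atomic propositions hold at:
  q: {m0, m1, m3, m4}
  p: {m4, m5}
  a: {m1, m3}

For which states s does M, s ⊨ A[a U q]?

A[a U q]: least fixpoint, start Z0 = Sat(q) = {m0, m1, m3, m4}, add states in Sat(a) with every successor in Z. Already a fixed point.
Sat(A[a U q]) = {m0, m1, m3, m4}

{m0, m1, m3, m4}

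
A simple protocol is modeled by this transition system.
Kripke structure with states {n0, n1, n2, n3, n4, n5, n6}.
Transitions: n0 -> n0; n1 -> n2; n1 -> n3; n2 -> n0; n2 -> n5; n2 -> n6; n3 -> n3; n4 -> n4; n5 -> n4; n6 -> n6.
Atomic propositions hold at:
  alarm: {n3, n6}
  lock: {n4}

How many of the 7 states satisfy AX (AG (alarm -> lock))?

Sat(alarm -> lock) = {n0, n1, n2, n4, n5}
AG (alarm -> lock): greatest fixpoint, start Z0 = {n0, n1, n2, n4, n5}, keep only states in Sat with every successor in Z. Z1 = {n0, n4, n5}; fixed.
Sat(AG (alarm -> lock)) = {n0, n4, n5}
Sat(AX (AG (alarm -> lock))) = {s : every successor in {n0, n4, n5}} = {n0, n4, n5}
|Sat(AX (AG (alarm -> lock)))| = |{n0, n4, n5}| = 3.

3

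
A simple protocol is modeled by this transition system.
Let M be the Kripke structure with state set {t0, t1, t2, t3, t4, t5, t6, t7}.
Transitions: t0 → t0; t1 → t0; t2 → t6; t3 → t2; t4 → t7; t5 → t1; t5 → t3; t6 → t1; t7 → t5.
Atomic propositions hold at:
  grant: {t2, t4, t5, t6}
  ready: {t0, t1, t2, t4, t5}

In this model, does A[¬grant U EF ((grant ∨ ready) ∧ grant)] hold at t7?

Yes

Sat(¬grant) = {t0, t1, t3, t7}
Sat(grant ∨ ready) = {t0, t1, t2, t4, t5, t6}
Sat((grant ∨ ready) ∧ grant) = {t2, t4, t5, t6}
EF ((grant ∨ ready) ∧ grant): least fixpoint, start Z0 = {t2, t4, t5, t6}, add states with some successor in Z. Z1 = {t2, t3, t4, t5, t6, t7}; fixed.
Sat(EF ((grant ∨ ready) ∧ grant)) = {t2, t3, t4, t5, t6, t7}
A[¬grant U EF ((grant ∨ ready) ∧ grant)]: least fixpoint, start Z0 = Sat(EF ((grant ∨ ready) ∧ grant)) = {t2, t3, t4, t5, t6, t7}, add states in Sat(¬grant) with every successor in Z. Already a fixed point.
Sat(A[¬grant U EF ((grant ∨ ready) ∧ grant)]) = {t2, t3, t4, t5, t6, t7}
t7 ∈ Sat(A[¬grant U EF ((grant ∨ ready) ∧ grant)]) = {t2, t3, t4, t5, t6, t7}, so the formula holds at t7.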